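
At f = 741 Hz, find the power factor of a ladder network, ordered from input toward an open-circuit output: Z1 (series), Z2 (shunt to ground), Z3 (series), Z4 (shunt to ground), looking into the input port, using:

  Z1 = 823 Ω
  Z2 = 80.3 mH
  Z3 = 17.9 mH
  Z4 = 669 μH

Step 1 — Angular frequency: ω = 2π·f = 2π·741 = 4656 rad/s.
Step 2 — Component impedances:
  Z1: Z = R = 823 Ω
  Z2: Z = jωL = j·4656·0.0803 = 0 + j373.9 Ω
  Z3: Z = jωL = j·4656·0.0179 = 0 + j83.34 Ω
  Z4: Z = jωL = j·4656·0.000669 = 0 + j3.115 Ω
Step 3 — Ladder network (open output): work backward from the far end, alternating series and parallel combinations. Z_in = 823 + j70.22 Ω = 826∠4.9° Ω.
Step 4 — Power factor: PF = cos(φ) = Re(Z)/|Z| = 823/826 = 0.9964.
Step 5 — Type: Im(Z) = 70.22 ⇒ lagging (phase φ = 4.9°).

PF = 0.9964 (lagging, φ = 4.9°)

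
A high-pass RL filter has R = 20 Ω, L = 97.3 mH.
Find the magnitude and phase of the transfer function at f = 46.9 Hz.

Step 1 — Angular frequency: ω = 2π·46.9 = 294.7 rad/s.
Step 2 — Transfer function: H(jω) = jωL/(R + jωL).
Step 3 — Numerator jωL = j·28.67; denominator R + jωL = 20 + j28.67.
Step 4 — H = 0.6727 + j0.4692.
Step 5 — Magnitude: |H| = 0.8202 (-1.7 dB); phase: φ = 34.9°.

|H| = 0.8202 (-1.7 dB), φ = 34.9°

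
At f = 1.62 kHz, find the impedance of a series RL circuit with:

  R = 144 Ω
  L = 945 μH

Step 1 — Angular frequency: ω = 2π·f = 2π·1620 = 1.018e+04 rad/s.
Step 2 — Component impedances:
  R: Z = R = 144 Ω
  L: Z = jωL = j·1.018e+04·0.000945 = 0 + j9.619 Ω
Step 3 — Series combination: Z_total = R + L = 144 + j9.619 Ω = 144.3∠3.8° Ω.

Z = 144 + j9.619 Ω = 144.3∠3.8° Ω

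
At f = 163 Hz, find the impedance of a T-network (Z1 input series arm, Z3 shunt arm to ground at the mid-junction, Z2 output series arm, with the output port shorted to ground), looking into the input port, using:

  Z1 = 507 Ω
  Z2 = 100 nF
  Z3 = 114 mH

Step 1 — Angular frequency: ω = 2π·f = 2π·163 = 1024 rad/s.
Step 2 — Component impedances:
  Z1: Z = R = 507 Ω
  Z2: Z = 1/(jωC) = -j/(ω·C) = 0 - j9764 Ω
  Z3: Z = jωL = j·1024·0.114 = 0 + j116.8 Ω
Step 3 — With the output port shorted to ground, the output series arm Z2 runs from the junction to ground; the shunt arm Z3 also runs from the junction to ground. They appear in parallel: Z3 || Z2 = 0 + j118.2 Ω.
Step 4 — Series with input arm Z1: Z_in = Z1 + (Z3 || Z2) = 507 + j118.2 Ω = 520.6∠13.1° Ω.

Z = 507 + j118.2 Ω = 520.6∠13.1° Ω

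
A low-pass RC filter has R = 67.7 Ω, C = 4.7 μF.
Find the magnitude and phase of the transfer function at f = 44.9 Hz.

Step 1 — Angular frequency: ω = 2π·44.9 = 282.1 rad/s.
Step 2 — Transfer function: H(jω) = 1/(1 + jωRC).
Step 3 — Denominator: 1 + jωRC = 1 + j·282.1·67.7·4.7e-06 = 1 + j0.08977.
Step 4 — H = 0.992 - j0.08905.
Step 5 — Magnitude: |H| = 0.996 (-0.0 dB); phase: φ = -5.1°.

|H| = 0.996 (-0.0 dB), φ = -5.1°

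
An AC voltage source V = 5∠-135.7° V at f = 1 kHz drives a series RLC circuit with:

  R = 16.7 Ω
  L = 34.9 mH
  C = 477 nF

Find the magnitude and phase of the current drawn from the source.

Step 1 — Angular frequency: ω = 2π·f = 2π·1000 = 6283 rad/s.
Step 2 — Component impedances:
  R: Z = R = 16.7 Ω
  L: Z = jωL = j·6283·0.0349 = 0 + j219.3 Ω
  C: Z = 1/(jωC) = -j/(ω·C) = 0 - j333.7 Ω
Step 3 — Series combination: Z_total = R + L + C = 16.7 - j114.4 Ω = 115.6∠-81.7° Ω.
Step 4 — Source phasor: V = 5∠-135.7° V = -3.578 - j3.492 V.
Step 5 — Ohm's law: I = V / Z_total = (-3.578 - j3.492) / (16.7 - j114.4) = 0.02542 - j0.035 A.
Step 6 — Convert to polar: |I| = 0.04326 A, ∠I = -54.0°.

I = 0.04326∠-54.0° A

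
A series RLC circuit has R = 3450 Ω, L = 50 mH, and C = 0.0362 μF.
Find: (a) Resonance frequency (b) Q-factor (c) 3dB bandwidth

Step 1 — Resonance: ω₀ = 1/√(LC) = 1/√(0.05·3.62e-08) = 2.351e+04 rad/s.
Step 2 — f₀ = ω₀/(2π) = 3741 Hz.
Step 3 — Series Q: Q = ω₀L/R = 2.351e+04·0.05/3450 = 0.3407.
Step 4 — Bandwidth: Δω = ω₀/Q = 6.9e+04 rad/s; BW = Δω/(2π) = 1.098e+04 Hz.

(a) f₀ = 3741 Hz  (b) Q = 0.3407  (c) BW = 1.098e+04 Hz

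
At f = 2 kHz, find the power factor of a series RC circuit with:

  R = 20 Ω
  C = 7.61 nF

Step 1 — Angular frequency: ω = 2π·f = 2π·2000 = 1.257e+04 rad/s.
Step 2 — Component impedances:
  R: Z = R = 20 Ω
  C: Z = 1/(jωC) = -j/(ω·C) = 0 - j1.046e+04 Ω
Step 3 — Series combination: Z_total = R + C = 20 - j1.046e+04 Ω = 1.046e+04∠-89.9° Ω.
Step 4 — Power factor: PF = cos(φ) = Re(Z)/|Z| = 20/10457 = 0.001913.
Step 5 — Type: Im(Z) = -1.046e+04 ⇒ leading (phase φ = -89.9°).

PF = 0.001913 (leading, φ = -89.9°)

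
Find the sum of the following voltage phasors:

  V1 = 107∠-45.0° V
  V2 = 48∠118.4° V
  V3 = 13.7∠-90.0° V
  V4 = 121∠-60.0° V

Step 1 — Convert each phasor to rectangular form:
  V1 = 107·(cos(-45.0°) + j·sin(-45.0°)) = 75.66 - j75.66 V
  V2 = 48·(cos(118.4°) + j·sin(118.4°)) = -22.83 + j42.22 V
  V3 = 13.7·(cos(-90.0°) + j·sin(-90.0°)) = 0 - j13.7 V
  V4 = 121·(cos(-60.0°) + j·sin(-60.0°)) = 60.5 - j104.8 V
Step 2 — Sum components: V_total = 113.3 - j151.9 V.
Step 3 — Convert to polar: |V_total| = 189.5 V, ∠V_total = -53.3°.

V_total = 189.5∠-53.3° V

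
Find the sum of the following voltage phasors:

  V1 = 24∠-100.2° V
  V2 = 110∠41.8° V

Step 1 — Convert each phasor to rectangular form:
  V1 = 24·(cos(-100.2°) + j·sin(-100.2°)) = -4.25 - j23.62 V
  V2 = 110·(cos(41.8°) + j·sin(41.8°)) = 82 + j73.32 V
Step 2 — Sum components: V_total = 77.75 + j49.7 V.
Step 3 — Convert to polar: |V_total| = 92.28 V, ∠V_total = 32.6°.

V_total = 92.28∠32.6° V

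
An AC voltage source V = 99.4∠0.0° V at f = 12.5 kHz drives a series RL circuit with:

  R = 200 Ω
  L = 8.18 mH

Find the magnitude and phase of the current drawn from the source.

Step 1 — Angular frequency: ω = 2π·f = 2π·1.25e+04 = 7.854e+04 rad/s.
Step 2 — Component impedances:
  R: Z = R = 200 Ω
  L: Z = jωL = j·7.854e+04·0.00818 = 0 + j642.5 Ω
Step 3 — Series combination: Z_total = R + L = 200 + j642.5 Ω = 672.9∠72.7° Ω.
Step 4 — Source phasor: V = 99.4∠0.0° V = 99.4 V.
Step 5 — Ohm's law: I = V / Z_total = (99.4) / (200 + j642.5) = 0.04391 - j0.141 A.
Step 6 — Convert to polar: |I| = 0.1477 A, ∠I = -72.7°.

I = 0.1477∠-72.7° A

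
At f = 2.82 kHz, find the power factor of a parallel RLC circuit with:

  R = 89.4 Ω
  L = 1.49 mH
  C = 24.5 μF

Step 1 — Angular frequency: ω = 2π·f = 2π·2820 = 1.772e+04 rad/s.
Step 2 — Component impedances:
  R: Z = R = 89.4 Ω
  L: Z = jωL = j·1.772e+04·0.00149 = 0 + j26.4 Ω
  C: Z = 1/(jωC) = -j/(ω·C) = 0 - j2.304 Ω
Step 3 — Parallel combination: 1/Z_total = 1/R + 1/L + 1/C; Z_total = 0.07119 - j2.522 Ω = 2.523∠-88.4° Ω.
Step 4 — Power factor: PF = cos(φ) = Re(Z)/|Z| = 0.07119/2.523 = 0.02822.
Step 5 — Type: Im(Z) = -2.522 ⇒ leading (phase φ = -88.4°).

PF = 0.02822 (leading, φ = -88.4°)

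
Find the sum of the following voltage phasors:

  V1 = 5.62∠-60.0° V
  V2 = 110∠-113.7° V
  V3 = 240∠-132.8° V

Step 1 — Convert each phasor to rectangular form:
  V1 = 5.62·(cos(-60.0°) + j·sin(-60.0°)) = 2.81 - j4.867 V
  V2 = 110·(cos(-113.7°) + j·sin(-113.7°)) = -44.21 - j100.7 V
  V3 = 240·(cos(-132.8°) + j·sin(-132.8°)) = -163.1 - j176.1 V
Step 2 — Sum components: V_total = -204.5 - j281.7 V.
Step 3 — Convert to polar: |V_total| = 348.1 V, ∠V_total = -126.0°.

V_total = 348.1∠-126.0° V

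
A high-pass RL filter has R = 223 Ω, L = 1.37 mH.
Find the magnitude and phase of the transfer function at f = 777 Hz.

Step 1 — Angular frequency: ω = 2π·777 = 4882 rad/s.
Step 2 — Transfer function: H(jω) = jωL/(R + jωL).
Step 3 — Numerator jωL = j·6.688; denominator R + jωL = 223 + j6.688.
Step 4 — H = 0.0008988 + j0.02997.
Step 5 — Magnitude: |H| = 0.02998 (-30.5 dB); phase: φ = 88.3°.

|H| = 0.02998 (-30.5 dB), φ = 88.3°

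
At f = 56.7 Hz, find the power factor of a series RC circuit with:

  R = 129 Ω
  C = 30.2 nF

Step 1 — Angular frequency: ω = 2π·f = 2π·56.7 = 356.3 rad/s.
Step 2 — Component impedances:
  R: Z = R = 129 Ω
  C: Z = 1/(jωC) = -j/(ω·C) = 0 - j9.295e+04 Ω
Step 3 — Series combination: Z_total = R + C = 129 - j9.295e+04 Ω = 9.295e+04∠-89.9° Ω.
Step 4 — Power factor: PF = cos(φ) = Re(Z)/|Z| = 129/9.295e+04 = 0.001388.
Step 5 — Type: Im(Z) = -9.295e+04 ⇒ leading (phase φ = -89.9°).

PF = 0.001388 (leading, φ = -89.9°)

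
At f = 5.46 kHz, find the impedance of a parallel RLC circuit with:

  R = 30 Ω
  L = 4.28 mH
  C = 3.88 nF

Step 1 — Angular frequency: ω = 2π·f = 2π·5460 = 3.431e+04 rad/s.
Step 2 — Component impedances:
  R: Z = R = 30 Ω
  L: Z = jωL = j·3.431e+04·0.00428 = 0 + j146.8 Ω
  C: Z = 1/(jωC) = -j/(ω·C) = 0 - j7513 Ω
Step 3 — Parallel combination: 1/Z_total = 1/R + 1/L + 1/C; Z_total = 28.84 + j5.778 Ω = 29.42∠11.3° Ω.

Z = 28.84 + j5.778 Ω = 29.42∠11.3° Ω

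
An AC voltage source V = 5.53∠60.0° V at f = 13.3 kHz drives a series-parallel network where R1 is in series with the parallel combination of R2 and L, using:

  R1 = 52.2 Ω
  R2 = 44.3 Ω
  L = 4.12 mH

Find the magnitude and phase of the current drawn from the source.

Step 1 — Angular frequency: ω = 2π·f = 2π·1.33e+04 = 8.357e+04 rad/s.
Step 2 — Component impedances:
  R1: Z = R = 52.2 Ω
  R2: Z = R = 44.3 Ω
  L: Z = jωL = j·8.357e+04·0.00412 = 0 + j344.3 Ω
Step 3 — Parallel branch: R2 || L = 1/(1/R2 + 1/L) = 43.58 + j5.607 Ω.
Step 4 — Series with R1: Z_total = R1 + (R2 || L) = 95.78 + j5.607 Ω = 95.94∠3.4° Ω.
Step 5 — Source phasor: V = 5.53∠60.0° V = 2.765 + j4.789 V.
Step 6 — Ohm's law: I = V / Z_total = (2.765 + j4.789) / (95.78 + j5.607) = 0.03169 + j0.04815 A.
Step 7 — Convert to polar: |I| = 0.05764 A, ∠I = 56.6°.

I = 0.05764∠56.6° A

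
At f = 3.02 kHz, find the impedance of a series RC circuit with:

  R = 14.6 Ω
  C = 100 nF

Step 1 — Angular frequency: ω = 2π·f = 2π·3020 = 1.898e+04 rad/s.
Step 2 — Component impedances:
  R: Z = R = 14.6 Ω
  C: Z = 1/(jωC) = -j/(ω·C) = 0 - j527 Ω
Step 3 — Series combination: Z_total = R + C = 14.6 - j527 Ω = 527.2∠-88.4° Ω.

Z = 14.6 - j527 Ω = 527.2∠-88.4° Ω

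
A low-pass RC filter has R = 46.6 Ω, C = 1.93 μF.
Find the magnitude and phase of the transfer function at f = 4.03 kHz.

Step 1 — Angular frequency: ω = 2π·4030 = 2.532e+04 rad/s.
Step 2 — Transfer function: H(jω) = 1/(1 + jωRC).
Step 3 — Denominator: 1 + jωRC = 1 + j·2.532e+04·46.6·1.93e-06 = 1 + j2.277.
Step 4 — H = 0.1616 - j0.3681.
Step 5 — Magnitude: |H| = 0.4021 (-7.9 dB); phase: φ = -66.3°.

|H| = 0.4021 (-7.9 dB), φ = -66.3°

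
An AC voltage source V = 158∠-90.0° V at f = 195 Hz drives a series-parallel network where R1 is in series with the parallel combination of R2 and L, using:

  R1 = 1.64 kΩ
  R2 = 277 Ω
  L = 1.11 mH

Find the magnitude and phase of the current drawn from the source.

Step 1 — Angular frequency: ω = 2π·f = 2π·195 = 1225 rad/s.
Step 2 — Component impedances:
  R1: Z = R = 1640 Ω
  R2: Z = R = 277 Ω
  L: Z = jωL = j·1225·0.00111 = 0 + j1.36 Ω
Step 3 — Parallel branch: R2 || L = 1/(1/R2 + 1/L) = 0.006677 + j1.36 Ω.
Step 4 — Series with R1: Z_total = R1 + (R2 || L) = 1640 + j1.36 Ω = 1640∠0.0° Ω.
Step 5 — Source phasor: V = 158∠-90.0° V = 0 - j158 V.
Step 6 — Ohm's law: I = V / Z_total = (0 - j158) / (1640 + j1.36) = -7.989e-05 - j0.09634 A.
Step 7 — Convert to polar: |I| = 0.09634 A, ∠I = -90.0°.

I = 0.09634∠-90.0° A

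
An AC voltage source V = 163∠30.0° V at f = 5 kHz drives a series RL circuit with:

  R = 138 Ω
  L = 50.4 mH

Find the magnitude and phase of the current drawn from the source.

Step 1 — Angular frequency: ω = 2π·f = 2π·5000 = 3.142e+04 rad/s.
Step 2 — Component impedances:
  R: Z = R = 138 Ω
  L: Z = jωL = j·3.142e+04·0.0504 = 0 + j1583 Ω
Step 3 — Series combination: Z_total = R + L = 138 + j1583 Ω = 1589∠85.0° Ω.
Step 4 — Source phasor: V = 163∠30.0° V = 141.2 + j81.5 V.
Step 5 — Ohm's law: I = V / Z_total = (141.2 + j81.5) / (138 + j1583) = 0.0588 - j0.08403 A.
Step 6 — Convert to polar: |I| = 0.1026 A, ∠I = -55.0°.

I = 0.1026∠-55.0° A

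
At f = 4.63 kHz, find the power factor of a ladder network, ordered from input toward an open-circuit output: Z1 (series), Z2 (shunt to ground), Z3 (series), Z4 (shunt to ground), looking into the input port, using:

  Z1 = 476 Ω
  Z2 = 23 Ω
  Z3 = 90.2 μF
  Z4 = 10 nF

Step 1 — Angular frequency: ω = 2π·f = 2π·4630 = 2.909e+04 rad/s.
Step 2 — Component impedances:
  Z1: Z = R = 476 Ω
  Z2: Z = R = 23 Ω
  Z3: Z = 1/(jωC) = -j/(ω·C) = 0 - j0.3811 Ω
  Z4: Z = 1/(jωC) = -j/(ω·C) = 0 - j3437 Ω
Step 3 — Ladder network (open output): work backward from the far end, alternating series and parallel combinations. Z_in = 499 - j0.1539 Ω = 499∠-0.0° Ω.
Step 4 — Power factor: PF = cos(φ) = Re(Z)/|Z| = 499/499 = 1.
Step 5 — Type: Im(Z) = -0.1539 ⇒ leading (phase φ = -0.0°).

PF = 1 (leading, φ = -0.0°)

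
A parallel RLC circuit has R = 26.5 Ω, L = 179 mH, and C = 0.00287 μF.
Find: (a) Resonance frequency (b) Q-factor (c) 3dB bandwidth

Step 1 — Resonance: ω₀ = 1/√(LC) = 1/√(0.179·2.87e-09) = 4.412e+04 rad/s.
Step 2 — f₀ = ω₀/(2π) = 7022 Hz.
Step 3 — Parallel Q: Q = R/(ω₀L) = 26.5/(4.412e+04·0.179) = 0.003356.
Step 4 — Bandwidth: Δω = ω₀/Q = 1.315e+07 rad/s; BW = Δω/(2π) = 2.093e+06 Hz.

(a) f₀ = 7022 Hz  (b) Q = 0.003356  (c) BW = 2.093e+06 Hz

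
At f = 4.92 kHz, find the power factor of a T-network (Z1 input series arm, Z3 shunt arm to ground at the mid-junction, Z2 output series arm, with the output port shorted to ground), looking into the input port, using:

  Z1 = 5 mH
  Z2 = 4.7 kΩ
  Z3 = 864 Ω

Step 1 — Angular frequency: ω = 2π·f = 2π·4920 = 3.091e+04 rad/s.
Step 2 — Component impedances:
  Z1: Z = jωL = j·3.091e+04·0.005 = 0 + j154.6 Ω
  Z2: Z = R = 4700 Ω
  Z3: Z = R = 864 Ω
Step 3 — With the output port shorted to ground, the output series arm Z2 runs from the junction to ground; the shunt arm Z3 also runs from the junction to ground. They appear in parallel: Z3 || Z2 = 729.8 Ω.
Step 4 — Series with input arm Z1: Z_in = Z1 + (Z3 || Z2) = 729.8 + j154.6 Ω = 746∠12.0° Ω.
Step 5 — Power factor: PF = cos(φ) = Re(Z)/|Z| = 729.8/746 = 0.9783.
Step 6 — Type: Im(Z) = 154.6 ⇒ lagging (phase φ = 12.0°).

PF = 0.9783 (lagging, φ = 12.0°)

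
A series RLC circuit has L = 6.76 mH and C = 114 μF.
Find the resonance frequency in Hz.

Step 1 — Resonance condition Im(Z)=0 gives ω₀ = 1/√(LC).
Step 2 — ω₀ = 1/√(0.00676·0.000114) = 1139 rad/s.
Step 3 — f₀ = ω₀/(2π) = 181.3 Hz.

f₀ = 181.3 Hz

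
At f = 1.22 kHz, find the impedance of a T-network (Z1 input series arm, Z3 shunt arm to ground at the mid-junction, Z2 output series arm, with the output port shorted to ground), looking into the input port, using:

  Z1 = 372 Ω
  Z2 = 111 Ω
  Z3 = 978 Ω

Step 1 — Angular frequency: ω = 2π·f = 2π·1220 = 7665 rad/s.
Step 2 — Component impedances:
  Z1: Z = R = 372 Ω
  Z2: Z = R = 111 Ω
  Z3: Z = R = 978 Ω
Step 3 — With the output port shorted to ground, the output series arm Z2 runs from the junction to ground; the shunt arm Z3 also runs from the junction to ground. They appear in parallel: Z3 || Z2 = 99.69 Ω.
Step 4 — Series with input arm Z1: Z_in = Z1 + (Z3 || Z2) = 471.7 Ω = 471.7∠0.0° Ω.

Z = 471.7 Ω = 471.7∠0.0° Ω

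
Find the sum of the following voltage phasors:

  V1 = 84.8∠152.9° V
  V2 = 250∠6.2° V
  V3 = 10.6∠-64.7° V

Step 1 — Convert each phasor to rectangular form:
  V1 = 84.8·(cos(152.9°) + j·sin(152.9°)) = -75.49 + j38.63 V
  V2 = 250·(cos(6.2°) + j·sin(6.2°)) = 248.5 + j27 V
  V3 = 10.6·(cos(-64.7°) + j·sin(-64.7°)) = 4.53 - j9.583 V
Step 2 — Sum components: V_total = 177.6 + j56.05 V.
Step 3 — Convert to polar: |V_total| = 186.2 V, ∠V_total = 17.5°.

V_total = 186.2∠17.5° V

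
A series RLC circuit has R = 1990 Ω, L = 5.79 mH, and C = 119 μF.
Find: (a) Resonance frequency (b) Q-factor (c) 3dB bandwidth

Step 1 — Resonance: ω₀ = 1/√(LC) = 1/√(0.00579·0.000119) = 1205 rad/s.
Step 2 — f₀ = ω₀/(2π) = 191.7 Hz.
Step 3 — Series Q: Q = ω₀L/R = 1205·0.00579/1990 = 0.003505.
Step 4 — Bandwidth: Δω = ω₀/Q = 3.437e+05 rad/s; BW = Δω/(2π) = 5.47e+04 Hz.

(a) f₀ = 191.7 Hz  (b) Q = 0.003505  (c) BW = 5.47e+04 Hz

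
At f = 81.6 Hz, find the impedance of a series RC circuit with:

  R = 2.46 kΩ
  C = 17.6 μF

Step 1 — Angular frequency: ω = 2π·f = 2π·81.6 = 512.7 rad/s.
Step 2 — Component impedances:
  R: Z = R = 2460 Ω
  C: Z = 1/(jωC) = -j/(ω·C) = 0 - j110.8 Ω
Step 3 — Series combination: Z_total = R + C = 2460 - j110.8 Ω = 2462∠-2.6° Ω.

Z = 2460 - j110.8 Ω = 2462∠-2.6° Ω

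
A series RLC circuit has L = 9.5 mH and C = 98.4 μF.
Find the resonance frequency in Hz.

Step 1 — Resonance condition Im(Z)=0 gives ω₀ = 1/√(LC).
Step 2 — ω₀ = 1/√(0.0095·9.84e-05) = 1034 rad/s.
Step 3 — f₀ = ω₀/(2π) = 164.6 Hz.

f₀ = 164.6 Hz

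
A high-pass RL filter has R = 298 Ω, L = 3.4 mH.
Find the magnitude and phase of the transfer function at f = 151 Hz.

Step 1 — Angular frequency: ω = 2π·151 = 948.8 rad/s.
Step 2 — Transfer function: H(jω) = jωL/(R + jωL).
Step 3 — Numerator jωL = j·3.226; denominator R + jωL = 298 + j3.226.
Step 4 — H = 0.0001172 + j0.01082.
Step 5 — Magnitude: |H| = 0.01082 (-39.3 dB); phase: φ = 89.4°.

|H| = 0.01082 (-39.3 dB), φ = 89.4°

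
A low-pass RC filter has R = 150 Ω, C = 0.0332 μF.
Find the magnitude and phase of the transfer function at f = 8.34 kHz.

Step 1 — Angular frequency: ω = 2π·8340 = 5.24e+04 rad/s.
Step 2 — Transfer function: H(jω) = 1/(1 + jωRC).
Step 3 — Denominator: 1 + jωRC = 1 + j·5.24e+04·150·3.32e-08 = 1 + j0.261.
Step 4 — H = 0.9362 - j0.2443.
Step 5 — Magnitude: |H| = 0.9676 (-0.3 dB); phase: φ = -14.6°.

|H| = 0.9676 (-0.3 dB), φ = -14.6°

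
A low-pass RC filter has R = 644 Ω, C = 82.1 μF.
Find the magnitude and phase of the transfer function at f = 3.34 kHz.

Step 1 — Angular frequency: ω = 2π·3340 = 2.099e+04 rad/s.
Step 2 — Transfer function: H(jω) = 1/(1 + jωRC).
Step 3 — Denominator: 1 + jωRC = 1 + j·2.099e+04·644·8.21e-05 = 1 + j1110.
Step 4 — H = 8.122e-07 - j0.0009012.
Step 5 — Magnitude: |H| = 0.0009012 (-60.9 dB); phase: φ = -89.9°.

|H| = 0.0009012 (-60.9 dB), φ = -89.9°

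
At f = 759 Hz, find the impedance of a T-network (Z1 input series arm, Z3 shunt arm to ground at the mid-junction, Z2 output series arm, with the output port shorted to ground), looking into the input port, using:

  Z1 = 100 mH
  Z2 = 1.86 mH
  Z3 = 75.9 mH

Step 1 — Angular frequency: ω = 2π·f = 2π·759 = 4769 rad/s.
Step 2 — Component impedances:
  Z1: Z = jωL = j·4769·0.1 = 0 + j476.9 Ω
  Z2: Z = jωL = j·4769·0.00186 = 0 + j8.87 Ω
  Z3: Z = jωL = j·4769·0.0759 = 0 + j362 Ω
Step 3 — With the output port shorted to ground, the output series arm Z2 runs from the junction to ground; the shunt arm Z3 also runs from the junction to ground. They appear in parallel: Z3 || Z2 = 0 + j8.658 Ω.
Step 4 — Series with input arm Z1: Z_in = Z1 + (Z3 || Z2) = 0 + j485.6 Ω = 485.6∠90.0° Ω.

Z = 0 + j485.6 Ω = 485.6∠90.0° Ω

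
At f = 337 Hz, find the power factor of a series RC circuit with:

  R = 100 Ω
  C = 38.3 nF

Step 1 — Angular frequency: ω = 2π·f = 2π·337 = 2117 rad/s.
Step 2 — Component impedances:
  R: Z = R = 100 Ω
  C: Z = 1/(jωC) = -j/(ω·C) = 0 - j1.233e+04 Ω
Step 3 — Series combination: Z_total = R + C = 100 - j1.233e+04 Ω = 1.233e+04∠-89.5° Ω.
Step 4 — Power factor: PF = cos(φ) = Re(Z)/|Z| = 100/1.233e+04 = 0.00811.
Step 5 — Type: Im(Z) = -1.233e+04 ⇒ leading (phase φ = -89.5°).

PF = 0.00811 (leading, φ = -89.5°)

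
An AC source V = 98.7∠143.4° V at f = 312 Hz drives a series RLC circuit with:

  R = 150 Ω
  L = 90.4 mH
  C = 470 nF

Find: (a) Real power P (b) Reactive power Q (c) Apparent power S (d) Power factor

Step 1 — Angular frequency: ω = 2π·f = 2π·312 = 1960 rad/s.
Step 2 — Component impedances:
  R: Z = R = 150 Ω
  L: Z = jωL = j·1960·0.0904 = 0 + j177.2 Ω
  C: Z = 1/(jωC) = -j/(ω·C) = 0 - j1085 Ω
Step 3 — Series combination: Z_total = R + L + C = 150 - j908.1 Ω = 920.4∠-80.6° Ω.
Step 4 — Source phasor: V = 98.7∠143.4° V = -79.24 + j58.85 V.
Step 5 — Current: I = V / Z = -0.07711 - j0.07452 A = 0.1072∠-136.0° A.
Step 6 — Complex power: S = V·I* = 1.725 - j10.44 VA.
Step 7 — Real power: P = Re(S) = 1.725 W.
Step 8 — Reactive power: Q = Im(S) = -10.44 VAR.
Step 9 — Apparent power: |S| = 10.58 VA.
Step 10 — Power factor: PF = P/|S| = 0.163 (leading).

(a) P = 1.725 W  (b) Q = -10.44 VAR  (c) S = 10.58 VA  (d) PF = 0.163 (leading)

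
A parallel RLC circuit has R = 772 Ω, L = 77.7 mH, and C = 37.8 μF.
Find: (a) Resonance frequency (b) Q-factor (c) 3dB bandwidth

Step 1 — Resonance: ω₀ = 1/√(LC) = 1/√(0.0777·3.78e-05) = 583.5 rad/s.
Step 2 — f₀ = ω₀/(2π) = 92.87 Hz.
Step 3 — Parallel Q: Q = R/(ω₀L) = 772/(583.5·0.0777) = 17.03.
Step 4 — Bandwidth: Δω = ω₀/Q = 34.27 rad/s; BW = Δω/(2π) = 5.454 Hz.

(a) f₀ = 92.87 Hz  (b) Q = 17.03  (c) BW = 5.454 Hz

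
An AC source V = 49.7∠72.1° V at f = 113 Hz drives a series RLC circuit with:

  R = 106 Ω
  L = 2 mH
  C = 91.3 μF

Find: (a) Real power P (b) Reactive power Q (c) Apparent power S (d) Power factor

Step 1 — Angular frequency: ω = 2π·f = 2π·113 = 710 rad/s.
Step 2 — Component impedances:
  R: Z = R = 106 Ω
  L: Z = jωL = j·710·0.002 = 0 + j1.42 Ω
  C: Z = 1/(jωC) = -j/(ω·C) = 0 - j15.43 Ω
Step 3 — Series combination: Z_total = R + L + C = 106 - j14.01 Ω = 106.9∠-7.5° Ω.
Step 4 — Source phasor: V = 49.7∠72.1° V = 15.28 + j47.29 V.
Step 5 — Current: I = V / Z = 0.08369 + j0.4572 A = 0.4648∠79.6° A.
Step 6 — Complex power: S = V·I* = 22.9 - j3.026 VA.
Step 7 — Real power: P = Re(S) = 22.9 W.
Step 8 — Reactive power: Q = Im(S) = -3.026 VAR.
Step 9 — Apparent power: |S| = 23.1 VA.
Step 10 — Power factor: PF = P/|S| = 0.9914 (leading).

(a) P = 22.9 W  (b) Q = -3.026 VAR  (c) S = 23.1 VA  (d) PF = 0.9914 (leading)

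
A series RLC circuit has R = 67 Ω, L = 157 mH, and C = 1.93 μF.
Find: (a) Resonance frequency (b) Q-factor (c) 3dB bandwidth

Step 1 — Resonance condition Im(Z)=0 gives ω₀ = 1/√(LC).
Step 2 — ω₀ = 1/√(0.157·1.93e-06) = 1817 rad/s.
Step 3 — f₀ = ω₀/(2π) = 289.1 Hz.
Step 4 — Series Q: Q = ω₀L/R = 1817·0.157/67 = 4.257.
Step 5 — 3dB bandwidth: Δω = ω₀/Q = 426.8 rad/s; BW = Δω/(2π) = 67.92 Hz.

(a) f₀ = 289.1 Hz  (b) Q = 4.257  (c) BW = 67.92 Hz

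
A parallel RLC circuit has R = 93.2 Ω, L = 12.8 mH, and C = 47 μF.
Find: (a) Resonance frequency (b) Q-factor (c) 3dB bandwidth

Step 1 — Resonance: ω₀ = 1/√(LC) = 1/√(0.0128·4.7e-05) = 1289 rad/s.
Step 2 — f₀ = ω₀/(2π) = 205.2 Hz.
Step 3 — Parallel Q: Q = R/(ω₀L) = 93.2/(1289·0.0128) = 5.648.
Step 4 — Bandwidth: Δω = ω₀/Q = 228.3 rad/s; BW = Δω/(2π) = 36.33 Hz.

(a) f₀ = 205.2 Hz  (b) Q = 5.648  (c) BW = 36.33 Hz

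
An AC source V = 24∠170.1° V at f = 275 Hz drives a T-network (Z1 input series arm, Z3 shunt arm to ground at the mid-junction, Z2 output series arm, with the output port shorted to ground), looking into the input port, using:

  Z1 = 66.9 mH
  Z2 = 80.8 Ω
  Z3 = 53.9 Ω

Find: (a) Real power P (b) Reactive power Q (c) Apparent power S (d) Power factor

Step 1 — Angular frequency: ω = 2π·f = 2π·275 = 1728 rad/s.
Step 2 — Component impedances:
  Z1: Z = jωL = j·1728·0.0669 = 0 + j115.6 Ω
  Z2: Z = R = 80.8 Ω
  Z3: Z = R = 53.9 Ω
Step 3 — With the output port shorted to ground, the output series arm Z2 runs from the junction to ground; the shunt arm Z3 also runs from the junction to ground. They appear in parallel: Z3 || Z2 = 32.33 Ω.
Step 4 — Series with input arm Z1: Z_in = Z1 + (Z3 || Z2) = 32.33 + j115.6 Ω = 120∠74.4° Ω.
Step 5 — Source phasor: V = 24∠170.1° V = -23.64 + j4.126 V.
Step 6 — Current: I = V / Z = -0.01995 + j0.1989 A = 0.1999∠95.7° A.
Step 7 — Complex power: S = V·I* = 1.293 + j4.621 VA.
Step 8 — Real power: P = Re(S) = 1.293 W.
Step 9 — Reactive power: Q = Im(S) = 4.621 VAR.
Step 10 — Apparent power: |S| = 4.799 VA.
Step 11 — Power factor: PF = P/|S| = 0.2694 (lagging).

(a) P = 1.293 W  (b) Q = 4.621 VAR  (c) S = 4.799 VA  (d) PF = 0.2694 (lagging)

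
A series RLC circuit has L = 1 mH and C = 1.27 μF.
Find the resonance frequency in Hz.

Step 1 — Resonance condition Im(Z)=0 gives ω₀ = 1/√(LC).
Step 2 — ω₀ = 1/√(0.001·1.27e-06) = 2.806e+04 rad/s.
Step 3 — f₀ = ω₀/(2π) = 4466 Hz.

f₀ = 4466 Hz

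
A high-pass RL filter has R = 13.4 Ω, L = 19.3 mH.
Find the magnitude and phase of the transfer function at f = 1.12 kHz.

Step 1 — Angular frequency: ω = 2π·1120 = 7037 rad/s.
Step 2 — Transfer function: H(jω) = jωL/(R + jωL).
Step 3 — Numerator jωL = j·135.8; denominator R + jωL = 13.4 + j135.8.
Step 4 — H = 0.9904 + j0.09771.
Step 5 — Magnitude: |H| = 0.9952 (-0.0 dB); phase: φ = 5.6°.

|H| = 0.9952 (-0.0 dB), φ = 5.6°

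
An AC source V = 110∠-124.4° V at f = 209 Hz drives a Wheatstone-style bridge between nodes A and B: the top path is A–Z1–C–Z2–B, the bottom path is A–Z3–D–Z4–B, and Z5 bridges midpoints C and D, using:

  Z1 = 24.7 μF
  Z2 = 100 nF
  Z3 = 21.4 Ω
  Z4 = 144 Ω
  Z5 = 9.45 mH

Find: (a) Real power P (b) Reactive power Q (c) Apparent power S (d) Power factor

Step 1 — Angular frequency: ω = 2π·f = 2π·209 = 1313 rad/s.
Step 2 — Component impedances:
  Z1: Z = 1/(jωC) = -j/(ω·C) = 0 - j30.83 Ω
  Z2: Z = 1/(jωC) = -j/(ω·C) = 0 - j7615 Ω
  Z3: Z = R = 21.4 Ω
  Z4: Z = R = 144 Ω
  Z5: Z = jωL = j·1313·0.00945 = 0 + j12.41 Ω
Step 3 — Bridge requires nodal analysis (the Z5 bridge couples midpoints C and D, so the two paths cannot be reduced to a simple series/parallel combination). Setting node B to ground and injecting 1 A at node A, the 3-node admittance system at A, C, D solves to V_A = Z_AB = 153.3 - j13.08 Ω = 153.9∠-4.9° Ω.
Step 4 — Source phasor: V = 110∠-124.4° V = -62.15 - j90.76 V.
Step 5 — Current: I = V / Z = -0.3523 - j0.622 A = 0.7149∠-119.5° A.
Step 6 — Complex power: S = V·I* = 78.35 - j6.684 VA.
Step 7 — Real power: P = Re(S) = 78.35 W.
Step 8 — Reactive power: Q = Im(S) = -6.684 VAR.
Step 9 — Apparent power: |S| = 78.64 VA.
Step 10 — Power factor: PF = P/|S| = 0.9964 (leading).

(a) P = 78.35 W  (b) Q = -6.684 VAR  (c) S = 78.64 VA  (d) PF = 0.9964 (leading)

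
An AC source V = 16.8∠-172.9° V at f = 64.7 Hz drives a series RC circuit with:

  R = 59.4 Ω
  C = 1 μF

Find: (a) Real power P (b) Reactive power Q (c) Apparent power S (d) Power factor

Step 1 — Angular frequency: ω = 2π·f = 2π·64.7 = 406.5 rad/s.
Step 2 — Component impedances:
  R: Z = R = 59.4 Ω
  C: Z = 1/(jωC) = -j/(ω·C) = 0 - j2460 Ω
Step 3 — Series combination: Z_total = R + C = 59.4 - j2460 Ω = 2461∠-88.6° Ω.
Step 4 — Source phasor: V = 16.8∠-172.9° V = -16.67 - j2.077 V.
Step 5 — Current: I = V / Z = 0.0006801 - j0.006794 A = 0.006828∠-84.3° A.
Step 6 — Complex power: S = V·I* = 0.002769 - j0.1147 VA.
Step 7 — Real power: P = Re(S) = 0.002769 W.
Step 8 — Reactive power: Q = Im(S) = -0.1147 VAR.
Step 9 — Apparent power: |S| = 0.1147 VA.
Step 10 — Power factor: PF = P/|S| = 0.02414 (leading).

(a) P = 0.002769 W  (b) Q = -0.1147 VAR  (c) S = 0.1147 VA  (d) PF = 0.02414 (leading)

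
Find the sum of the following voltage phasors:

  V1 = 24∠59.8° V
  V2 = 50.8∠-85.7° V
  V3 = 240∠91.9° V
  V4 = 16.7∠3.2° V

Step 1 — Convert each phasor to rectangular form:
  V1 = 24·(cos(59.8°) + j·sin(59.8°)) = 12.07 + j20.74 V
  V2 = 50.8·(cos(-85.7°) + j·sin(-85.7°)) = 3.809 - j50.66 V
  V3 = 240·(cos(91.9°) + j·sin(91.9°)) = -7.957 + j239.9 V
  V4 = 16.7·(cos(3.2°) + j·sin(3.2°)) = 16.67 + j0.9322 V
Step 2 — Sum components: V_total = 24.6 + j210.9 V.
Step 3 — Convert to polar: |V_total| = 212.3 V, ∠V_total = 83.3°.

V_total = 212.3∠83.3° V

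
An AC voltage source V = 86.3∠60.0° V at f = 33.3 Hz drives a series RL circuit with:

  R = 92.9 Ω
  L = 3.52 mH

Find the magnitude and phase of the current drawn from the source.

Step 1 — Angular frequency: ω = 2π·f = 2π·33.3 = 209.2 rad/s.
Step 2 — Component impedances:
  R: Z = R = 92.9 Ω
  L: Z = jωL = j·209.2·0.00352 = 0 + j0.7365 Ω
Step 3 — Series combination: Z_total = R + L = 92.9 + j0.7365 Ω = 92.9∠0.5° Ω.
Step 4 — Source phasor: V = 86.3∠60.0° V = 43.15 + j74.74 V.
Step 5 — Ohm's law: I = V / Z_total = (43.15 + j74.74) / (92.9 + j0.7365) = 0.4708 + j0.8008 A.
Step 6 — Convert to polar: |I| = 0.9289 A, ∠I = 59.5°.

I = 0.9289∠59.5° A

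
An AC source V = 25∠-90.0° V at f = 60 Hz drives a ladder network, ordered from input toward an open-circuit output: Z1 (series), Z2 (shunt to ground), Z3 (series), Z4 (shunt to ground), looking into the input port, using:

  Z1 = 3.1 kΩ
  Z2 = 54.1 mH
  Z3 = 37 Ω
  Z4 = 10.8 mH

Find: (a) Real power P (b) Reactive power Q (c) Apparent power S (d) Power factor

Step 1 — Angular frequency: ω = 2π·f = 2π·60 = 377 rad/s.
Step 2 — Component impedances:
  Z1: Z = R = 3100 Ω
  Z2: Z = jωL = j·377·0.0541 = 0 + j20.4 Ω
  Z3: Z = R = 37 Ω
  Z4: Z = jωL = j·377·0.0108 = 0 + j4.072 Ω
Step 3 — Ladder network (open output): work backward from the far end, alternating series and parallel combinations. Z_in = 3108 + j15.22 Ω = 3108∠0.3° Ω.
Step 4 — Source phasor: V = 25∠-90.0° V = 0 - j25 V.
Step 5 — Current: I = V / Z = -3.94e-05 - j0.008044 A = 0.008044∠-90.3° A.
Step 6 — Complex power: S = V·I* = 0.2011 + j0.000985 VA.
Step 7 — Real power: P = Re(S) = 0.2011 W.
Step 8 — Reactive power: Q = Im(S) = 0.000985 VAR.
Step 9 — Apparent power: |S| = 0.2011 VA.
Step 10 — Power factor: PF = P/|S| = 1 (lagging).

(a) P = 0.2011 W  (b) Q = 0.000985 VAR  (c) S = 0.2011 VA  (d) PF = 1 (lagging)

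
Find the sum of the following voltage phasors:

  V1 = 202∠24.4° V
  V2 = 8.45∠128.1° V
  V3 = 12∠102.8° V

Step 1 — Convert each phasor to rectangular form:
  V1 = 202·(cos(24.4°) + j·sin(24.4°)) = 184 + j83.45 V
  V2 = 8.45·(cos(128.1°) + j·sin(128.1°)) = -5.214 + j6.65 V
  V3 = 12·(cos(102.8°) + j·sin(102.8°)) = -2.659 + j11.7 V
Step 2 — Sum components: V_total = 176.1 + j101.8 V.
Step 3 — Convert to polar: |V_total| = 203.4 V, ∠V_total = 30.0°.

V_total = 203.4∠30.0° V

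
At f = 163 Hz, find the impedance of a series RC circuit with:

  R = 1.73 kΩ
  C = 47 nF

Step 1 — Angular frequency: ω = 2π·f = 2π·163 = 1024 rad/s.
Step 2 — Component impedances:
  R: Z = R = 1730 Ω
  C: Z = 1/(jωC) = -j/(ω·C) = 0 - j2.077e+04 Ω
Step 3 — Series combination: Z_total = R + C = 1730 - j2.077e+04 Ω = 2.085e+04∠-85.2° Ω.

Z = 1730 - j2.077e+04 Ω = 2.085e+04∠-85.2° Ω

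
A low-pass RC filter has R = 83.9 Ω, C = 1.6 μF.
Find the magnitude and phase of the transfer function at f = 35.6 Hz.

Step 1 — Angular frequency: ω = 2π·35.6 = 223.7 rad/s.
Step 2 — Transfer function: H(jω) = 1/(1 + jωRC).
Step 3 — Denominator: 1 + jωRC = 1 + j·223.7·83.9·1.6e-06 = 1 + j0.03003.
Step 4 — H = 0.9991 - j0.03.
Step 5 — Magnitude: |H| = 0.9995 (-0.0 dB); phase: φ = -1.7°.

|H| = 0.9995 (-0.0 dB), φ = -1.7°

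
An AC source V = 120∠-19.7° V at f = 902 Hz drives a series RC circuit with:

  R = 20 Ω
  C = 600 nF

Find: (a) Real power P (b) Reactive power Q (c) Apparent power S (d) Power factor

Step 1 — Angular frequency: ω = 2π·f = 2π·902 = 5667 rad/s.
Step 2 — Component impedances:
  R: Z = R = 20 Ω
  C: Z = 1/(jωC) = -j/(ω·C) = 0 - j294.1 Ω
Step 3 — Series combination: Z_total = R + C = 20 - j294.1 Ω = 294.8∠-86.1° Ω.
Step 4 — Source phasor: V = 120∠-19.7° V = 113 - j40.45 V.
Step 5 — Current: I = V / Z = 0.1629 + j0.3731 A = 0.4071∠66.4° A.
Step 6 — Complex power: S = V·I* = 3.315 - j48.74 VA.
Step 7 — Real power: P = Re(S) = 3.315 W.
Step 8 — Reactive power: Q = Im(S) = -48.74 VAR.
Step 9 — Apparent power: |S| = 48.85 VA.
Step 10 — Power factor: PF = P/|S| = 0.06785 (leading).

(a) P = 3.315 W  (b) Q = -48.74 VAR  (c) S = 48.85 VA  (d) PF = 0.06785 (leading)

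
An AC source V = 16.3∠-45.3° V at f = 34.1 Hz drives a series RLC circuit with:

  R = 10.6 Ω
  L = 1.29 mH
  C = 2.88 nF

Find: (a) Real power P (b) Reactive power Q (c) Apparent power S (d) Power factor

Step 1 — Angular frequency: ω = 2π·f = 2π·34.1 = 214.3 rad/s.
Step 2 — Component impedances:
  R: Z = R = 10.6 Ω
  L: Z = jωL = j·214.3·0.00129 = 0 + j0.2764 Ω
  C: Z = 1/(jωC) = -j/(ω·C) = 0 - j1.621e+06 Ω
Step 3 — Series combination: Z_total = R + L + C = 10.6 - j1.621e+06 Ω = 1.621e+06∠-90.0° Ω.
Step 4 — Source phasor: V = 16.3∠-45.3° V = 11.47 - j11.59 V.
Step 5 — Current: I = V / Z = 7.149e-06 + j7.075e-06 A = 1.006e-05∠44.7° A.
Step 6 — Complex power: S = V·I* = 1.072e-09 - j0.0001639 VA.
Step 7 — Real power: P = Re(S) = 1.072e-09 W.
Step 8 — Reactive power: Q = Im(S) = -0.0001639 VAR.
Step 9 — Apparent power: |S| = 0.0001639 VA.
Step 10 — Power factor: PF = P/|S| = 6.541e-06 (leading).

(a) P = 1.072e-09 W  (b) Q = -0.0001639 VAR  (c) S = 0.0001639 VA  (d) PF = 6.541e-06 (leading)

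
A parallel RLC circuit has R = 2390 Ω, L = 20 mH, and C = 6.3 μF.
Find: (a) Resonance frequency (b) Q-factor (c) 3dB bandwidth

Step 1 — Resonance: ω₀ = 1/√(LC) = 1/√(0.02·6.3e-06) = 2817 rad/s.
Step 2 — f₀ = ω₀/(2π) = 448.4 Hz.
Step 3 — Parallel Q: Q = R/(ω₀L) = 2390/(2817·0.02) = 42.42.
Step 4 — Bandwidth: Δω = ω₀/Q = 66.41 rad/s; BW = Δω/(2π) = 10.57 Hz.

(a) f₀ = 448.4 Hz  (b) Q = 42.42  (c) BW = 10.57 Hz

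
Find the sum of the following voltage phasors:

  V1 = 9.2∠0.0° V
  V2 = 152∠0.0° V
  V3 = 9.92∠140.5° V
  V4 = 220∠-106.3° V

Step 1 — Convert each phasor to rectangular form:
  V1 = 9.2·(cos(0.0°) + j·sin(0.0°)) = 9.2 V
  V2 = 152·(cos(0.0°) + j·sin(0.0°)) = 152 V
  V3 = 9.92·(cos(140.5°) + j·sin(140.5°)) = -7.655 + j6.31 V
  V4 = 220·(cos(-106.3°) + j·sin(-106.3°)) = -61.75 - j211.2 V
Step 2 — Sum components: V_total = 91.8 - j204.8 V.
Step 3 — Convert to polar: |V_total| = 224.5 V, ∠V_total = -65.9°.

V_total = 224.5∠-65.9° V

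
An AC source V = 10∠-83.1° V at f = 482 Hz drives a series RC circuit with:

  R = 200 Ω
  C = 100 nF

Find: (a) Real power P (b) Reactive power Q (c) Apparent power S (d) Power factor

Step 1 — Angular frequency: ω = 2π·f = 2π·482 = 3028 rad/s.
Step 2 — Component impedances:
  R: Z = R = 200 Ω
  C: Z = 1/(jωC) = -j/(ω·C) = 0 - j3302 Ω
Step 3 — Series combination: Z_total = R + C = 200 - j3302 Ω = 3308∠-86.5° Ω.
Step 4 — Source phasor: V = 10∠-83.1° V = 1.201 - j9.928 V.
Step 5 — Current: I = V / Z = 0.003018 + j0.0001811 A = 0.003023∠3.4° A.
Step 6 — Complex power: S = V·I* = 0.001828 - j0.03017 VA.
Step 7 — Real power: P = Re(S) = 0.001828 W.
Step 8 — Reactive power: Q = Im(S) = -0.03017 VAR.
Step 9 — Apparent power: |S| = 0.03023 VA.
Step 10 — Power factor: PF = P/|S| = 0.06046 (leading).

(a) P = 0.001828 W  (b) Q = -0.03017 VAR  (c) S = 0.03023 VA  (d) PF = 0.06046 (leading)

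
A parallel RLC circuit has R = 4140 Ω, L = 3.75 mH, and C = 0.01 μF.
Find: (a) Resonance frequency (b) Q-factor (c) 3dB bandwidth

Step 1 — Resonance: ω₀ = 1/√(LC) = 1/√(0.00375·1e-08) = 1.633e+05 rad/s.
Step 2 — f₀ = ω₀/(2π) = 2.599e+04 Hz.
Step 3 — Parallel Q: Q = R/(ω₀L) = 4140/(1.633e+05·0.00375) = 6.761.
Step 4 — Bandwidth: Δω = ω₀/Q = 2.415e+04 rad/s; BW = Δω/(2π) = 3844 Hz.

(a) f₀ = 2.599e+04 Hz  (b) Q = 6.761  (c) BW = 3844 Hz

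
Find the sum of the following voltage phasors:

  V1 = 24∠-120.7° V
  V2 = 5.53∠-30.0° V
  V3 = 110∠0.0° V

Step 1 — Convert each phasor to rectangular form:
  V1 = 24·(cos(-120.7°) + j·sin(-120.7°)) = -12.25 - j20.64 V
  V2 = 5.53·(cos(-30.0°) + j·sin(-30.0°)) = 4.789 - j2.765 V
  V3 = 110·(cos(0.0°) + j·sin(0.0°)) = 110 V
Step 2 — Sum components: V_total = 102.5 - j23.4 V.
Step 3 — Convert to polar: |V_total| = 105.2 V, ∠V_total = -12.9°.

V_total = 105.2∠-12.9° V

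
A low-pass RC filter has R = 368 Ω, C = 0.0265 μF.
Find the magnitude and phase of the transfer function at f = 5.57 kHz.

Step 1 — Angular frequency: ω = 2π·5570 = 3.5e+04 rad/s.
Step 2 — Transfer function: H(jω) = 1/(1 + jωRC).
Step 3 — Denominator: 1 + jωRC = 1 + j·3.5e+04·368·2.65e-08 = 1 + j0.3413.
Step 4 — H = 0.8957 - j0.3057.
Step 5 — Magnitude: |H| = 0.9464 (-0.5 dB); phase: φ = -18.8°.

|H| = 0.9464 (-0.5 dB), φ = -18.8°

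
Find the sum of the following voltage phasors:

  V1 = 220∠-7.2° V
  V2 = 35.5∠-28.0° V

Step 1 — Convert each phasor to rectangular form:
  V1 = 220·(cos(-7.2°) + j·sin(-7.2°)) = 218.3 - j27.57 V
  V2 = 35.5·(cos(-28.0°) + j·sin(-28.0°)) = 31.34 - j16.67 V
Step 2 — Sum components: V_total = 249.6 - j44.24 V.
Step 3 — Convert to polar: |V_total| = 253.5 V, ∠V_total = -10.1°.

V_total = 253.5∠-10.1° V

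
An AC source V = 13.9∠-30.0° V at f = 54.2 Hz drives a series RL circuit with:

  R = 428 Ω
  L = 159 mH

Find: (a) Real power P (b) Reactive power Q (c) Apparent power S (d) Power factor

Step 1 — Angular frequency: ω = 2π·f = 2π·54.2 = 340.5 rad/s.
Step 2 — Component impedances:
  R: Z = R = 428 Ω
  L: Z = jωL = j·340.5·0.159 = 0 + j54.15 Ω
Step 3 — Series combination: Z_total = R + L = 428 + j54.15 Ω = 431.4∠7.2° Ω.
Step 4 — Source phasor: V = 13.9∠-30.0° V = 12.04 - j6.95 V.
Step 5 — Current: I = V / Z = 0.02566 - j0.01948 A = 0.03222∠-37.2° A.
Step 6 — Complex power: S = V·I* = 0.4443 + j0.05621 VA.
Step 7 — Real power: P = Re(S) = 0.4443 W.
Step 8 — Reactive power: Q = Im(S) = 0.05621 VAR.
Step 9 — Apparent power: |S| = 0.4479 VA.
Step 10 — Power factor: PF = P/|S| = 0.9921 (lagging).

(a) P = 0.4443 W  (b) Q = 0.05621 VAR  (c) S = 0.4479 VA  (d) PF = 0.9921 (lagging)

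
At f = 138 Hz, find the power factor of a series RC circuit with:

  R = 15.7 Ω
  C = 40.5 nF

Step 1 — Angular frequency: ω = 2π·f = 2π·138 = 867.1 rad/s.
Step 2 — Component impedances:
  R: Z = R = 15.7 Ω
  C: Z = 1/(jωC) = -j/(ω·C) = 0 - j2.848e+04 Ω
Step 3 — Series combination: Z_total = R + C = 15.7 - j2.848e+04 Ω = 2.848e+04∠-90.0° Ω.
Step 4 — Power factor: PF = cos(φ) = Re(Z)/|Z| = 15.7/2.848e+04 = 0.0005513.
Step 5 — Type: Im(Z) = -2.848e+04 ⇒ leading (phase φ = -90.0°).

PF = 0.0005513 (leading, φ = -90.0°)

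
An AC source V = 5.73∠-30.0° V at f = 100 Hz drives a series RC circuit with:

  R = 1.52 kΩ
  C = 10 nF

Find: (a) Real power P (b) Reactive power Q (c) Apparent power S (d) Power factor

Step 1 — Angular frequency: ω = 2π·f = 2π·100 = 628.3 rad/s.
Step 2 — Component impedances:
  R: Z = R = 1520 Ω
  C: Z = 1/(jωC) = -j/(ω·C) = 0 - j1.592e+05 Ω
Step 3 — Series combination: Z_total = R + C = 1520 - j1.592e+05 Ω = 1.592e+05∠-89.5° Ω.
Step 4 — Source phasor: V = 5.73∠-30.0° V = 4.962 - j2.865 V.
Step 5 — Current: I = V / Z = 1.83e-05 + j3.1e-05 A = 3.6e-05∠59.5° A.
Step 6 — Complex power: S = V·I* = 1.97e-06 - j0.0002063 VA.
Step 7 — Real power: P = Re(S) = 1.97e-06 W.
Step 8 — Reactive power: Q = Im(S) = -0.0002063 VAR.
Step 9 — Apparent power: |S| = 0.0002063 VA.
Step 10 — Power factor: PF = P/|S| = 0.00955 (leading).

(a) P = 1.97e-06 W  (b) Q = -0.0002063 VAR  (c) S = 0.0002063 VA  (d) PF = 0.00955 (leading)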